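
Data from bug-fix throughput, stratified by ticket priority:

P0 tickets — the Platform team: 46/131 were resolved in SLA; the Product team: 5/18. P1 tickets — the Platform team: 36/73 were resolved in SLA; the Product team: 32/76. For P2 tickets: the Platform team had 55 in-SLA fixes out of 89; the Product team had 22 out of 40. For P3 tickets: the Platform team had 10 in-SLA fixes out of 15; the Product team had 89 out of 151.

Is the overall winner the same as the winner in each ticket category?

P0: the Platform team 46/131 = 35.1%, the Product team 5/18 = 27.8% → the Platform team
P1: the Platform team 36/73 = 49.3%, the Product team 32/76 = 42.1% → the Platform team
P2: the Platform team 55/89 = 61.8%, the Product team 22/40 = 55.0% → the Platform team
P3: the Platform team 10/15 = 66.7%, the Product team 89/151 = 58.9% → the Platform team
Overall: the Platform team 147/308 = 47.7%, the Product team 148/285 = 51.9% → the Product team
The Platform team wins each ticket group but the Product team wins overall — the comparison reverses. The Platform team's tickets skew toward P0, which has a lower base rate.

No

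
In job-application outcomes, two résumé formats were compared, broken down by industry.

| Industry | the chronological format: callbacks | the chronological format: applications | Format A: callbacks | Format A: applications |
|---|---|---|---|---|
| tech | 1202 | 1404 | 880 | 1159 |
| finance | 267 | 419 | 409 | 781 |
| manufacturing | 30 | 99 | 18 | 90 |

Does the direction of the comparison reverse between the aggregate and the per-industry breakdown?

Tech: the chronological format 1202/1404 = 85.6%, Format A 880/1159 = 75.9% → the chronological format
Finance: the chronological format 267/419 = 63.7%, Format A 409/781 = 52.4% → the chronological format
Manufacturing: the chronological format 30/99 = 30.3%, Format A 18/90 = 20.0% → the chronological format
Overall: the chronological format 1499/1922 = 78.0%, Format A 1307/2030 = 64.4% → the chronological format
The chronological format wins overall and in every industry group — no reversal.

No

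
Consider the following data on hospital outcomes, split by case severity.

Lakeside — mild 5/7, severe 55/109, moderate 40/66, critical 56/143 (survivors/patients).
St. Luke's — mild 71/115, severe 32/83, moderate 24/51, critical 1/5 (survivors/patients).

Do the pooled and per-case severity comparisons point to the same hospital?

No

Mild: Lakeside 5/7 = 71.4%, St. Luke's 71/115 = 61.7% → Lakeside
Severe: Lakeside 55/109 = 50.5%, St. Luke's 32/83 = 38.6% → Lakeside
Moderate: Lakeside 40/66 = 60.6%, St. Luke's 24/51 = 47.1% → Lakeside
Critical: Lakeside 56/143 = 39.2%, St. Luke's 1/5 = 20.0% → Lakeside
Overall: Lakeside 156/325 = 48.0%, St. Luke's 128/254 = 50.4% → St. Luke's
Lakeside wins each case group but St. Luke's wins overall — the comparison reverses. Lakeside's patients skew toward critical, which has a lower base rate.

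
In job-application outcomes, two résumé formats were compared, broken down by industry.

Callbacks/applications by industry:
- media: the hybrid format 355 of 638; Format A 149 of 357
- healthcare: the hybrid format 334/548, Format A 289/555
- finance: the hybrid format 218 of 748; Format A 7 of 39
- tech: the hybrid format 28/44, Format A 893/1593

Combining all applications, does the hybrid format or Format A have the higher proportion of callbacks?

Format A

Media: the hybrid format 355/638 = 55.6%, Format A 149/357 = 41.7% → the hybrid format
Healthcare: the hybrid format 334/548 = 60.9%, Format A 289/555 = 52.1% → the hybrid format
Finance: the hybrid format 218/748 = 29.1%, Format A 7/39 = 17.9% → the hybrid format
Tech: the hybrid format 28/44 = 63.6%, Format A 893/1593 = 56.1% → the hybrid format
Overall: the hybrid format 935/1978 = 47.3%, Format A 1338/2544 = 52.6% → Format A
(The hybrid format wins every industry group but Format A wins overall — the hybrid format's applications skew toward the low-rate finance group.)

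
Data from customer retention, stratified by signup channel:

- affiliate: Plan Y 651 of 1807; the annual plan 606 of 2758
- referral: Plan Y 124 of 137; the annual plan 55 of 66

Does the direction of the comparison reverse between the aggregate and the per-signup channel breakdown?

Affiliate: Plan Y 651/1807 = 36.0%, the annual plan 606/2758 = 22.0% → Plan Y
Referral: Plan Y 124/137 = 90.5%, the annual plan 55/66 = 83.3% → Plan Y
Overall: Plan Y 775/1944 = 39.9%, the annual plan 661/2824 = 23.4% → Plan Y
Plan Y wins overall and in every signup group — no reversal.

No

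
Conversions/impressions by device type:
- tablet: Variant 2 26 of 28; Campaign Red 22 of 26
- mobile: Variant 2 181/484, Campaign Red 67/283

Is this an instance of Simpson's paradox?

Tablet: Variant 2 26/28 = 92.9%, Campaign Red 22/26 = 84.6% → Variant 2
Mobile: Variant 2 181/484 = 37.4%, Campaign Red 67/283 = 23.7% → Variant 2
Overall: Variant 2 207/512 = 40.4%, Campaign Red 89/309 = 28.8% → Variant 2
Variant 2 wins overall and in every device group — no reversal.

No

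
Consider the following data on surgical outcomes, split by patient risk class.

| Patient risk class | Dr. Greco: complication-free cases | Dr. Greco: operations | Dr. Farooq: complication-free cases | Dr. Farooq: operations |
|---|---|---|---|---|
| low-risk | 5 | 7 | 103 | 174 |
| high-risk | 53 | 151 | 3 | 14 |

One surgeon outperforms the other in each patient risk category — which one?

Dr. Greco

Low-risk: Dr. Greco 5/7 = 71.4%, Dr. Farooq 103/174 = 59.2% → Dr. Greco
High-risk: Dr. Greco 53/151 = 35.1%, Dr. Farooq 3/14 = 21.4% → Dr. Greco
Dr. Greco has the higher rate in both groups.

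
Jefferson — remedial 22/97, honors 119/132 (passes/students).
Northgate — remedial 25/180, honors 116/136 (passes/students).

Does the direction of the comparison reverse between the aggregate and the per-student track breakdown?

No

Remedial: Jefferson 22/97 = 22.7%, Northgate 25/180 = 13.9% → Jefferson
Honors: Jefferson 119/132 = 90.2%, Northgate 116/136 = 85.3% → Jefferson
Overall: Jefferson 141/229 = 61.6%, Northgate 141/316 = 44.6% → Jefferson
Jefferson wins overall and in every student group — no reversal.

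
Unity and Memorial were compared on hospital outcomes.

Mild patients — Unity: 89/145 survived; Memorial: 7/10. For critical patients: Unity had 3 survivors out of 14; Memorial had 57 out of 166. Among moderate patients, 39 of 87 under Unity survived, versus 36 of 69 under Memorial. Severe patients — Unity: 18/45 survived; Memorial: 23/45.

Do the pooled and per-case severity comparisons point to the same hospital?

No

Mild: Unity 89/145 = 61.4%, Memorial 7/10 = 70.0% → Memorial
Critical: Unity 3/14 = 21.4%, Memorial 57/166 = 34.3% → Memorial
Moderate: Unity 39/87 = 44.8%, Memorial 36/69 = 52.2% → Memorial
Severe: Unity 18/45 = 40.0%, Memorial 23/45 = 51.1% → Memorial
Overall: Unity 149/291 = 51.2%, Memorial 123/290 = 42.4% → Unity
Memorial wins each case group but Unity wins overall — the comparison reverses. Memorial's patients skew toward critical, which has a lower base rate.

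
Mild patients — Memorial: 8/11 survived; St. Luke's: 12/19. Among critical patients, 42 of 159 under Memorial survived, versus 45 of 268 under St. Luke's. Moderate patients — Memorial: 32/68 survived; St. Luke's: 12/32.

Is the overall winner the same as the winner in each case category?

Mild: Memorial 8/11 = 72.7%, St. Luke's 12/19 = 63.2% → Memorial
Critical: Memorial 42/159 = 26.4%, St. Luke's 45/268 = 16.8% → Memorial
Moderate: Memorial 32/68 = 47.1%, St. Luke's 12/32 = 37.5% → Memorial
Overall: Memorial 82/238 = 34.5%, St. Luke's 69/319 = 21.6% → Memorial
Memorial wins overall and in every case group — no reversal.

Yes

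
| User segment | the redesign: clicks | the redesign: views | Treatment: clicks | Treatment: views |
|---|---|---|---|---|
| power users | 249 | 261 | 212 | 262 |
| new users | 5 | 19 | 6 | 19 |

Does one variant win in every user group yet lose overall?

No

Power users: the redesign 249/261 = 95.4%, Treatment 212/262 = 80.9% → the redesign
New users: the redesign 5/19 = 26.3%, Treatment 6/19 = 31.6% → Treatment
Overall: the redesign 254/280 = 90.7%, Treatment 218/281 = 77.6% → the redesign
Neither sweeps: the redesign wins 1 of 2 groups, Treatment wins 1. The redesign wins overall but not every group — no Simpson reversal.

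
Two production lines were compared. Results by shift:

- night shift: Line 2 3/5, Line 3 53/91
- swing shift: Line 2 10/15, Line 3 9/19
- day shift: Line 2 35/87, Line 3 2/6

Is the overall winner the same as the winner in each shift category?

No

Night shift: Line 2 3/5 = 60.0%, Line 3 53/91 = 58.2% → Line 2
Swing shift: Line 2 10/15 = 66.7%, Line 3 9/19 = 47.4% → Line 2
Day shift: Line 2 35/87 = 40.2%, Line 3 2/6 = 33.3% → Line 2
Overall: Line 2 48/107 = 44.9%, Line 3 64/116 = 55.2% → Line 3
Line 2 wins each shift group but Line 3 wins overall — the comparison reverses. Line 2's units skew toward day shift, which has a lower base rate.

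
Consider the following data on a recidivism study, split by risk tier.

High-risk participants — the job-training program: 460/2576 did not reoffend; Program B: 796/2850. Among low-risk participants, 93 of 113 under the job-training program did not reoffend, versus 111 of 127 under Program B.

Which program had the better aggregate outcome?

Program B

High-risk: the job-training program 460/2576 = 17.9%, Program B 796/2850 = 27.9% → Program B
Low-risk: the job-training program 93/113 = 82.3%, Program B 111/127 = 87.4% → Program B
Overall: the job-training program 553/2689 = 20.6%, Program B 907/2977 = 30.5% → Program B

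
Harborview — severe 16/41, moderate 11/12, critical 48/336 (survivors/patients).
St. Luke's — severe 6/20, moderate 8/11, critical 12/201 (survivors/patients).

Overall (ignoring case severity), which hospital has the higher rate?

Harborview

Severe: Harborview 16/41 = 39.0%, St. Luke's 6/20 = 30.0% → Harborview
Moderate: Harborview 11/12 = 91.7%, St. Luke's 8/11 = 72.7% → Harborview
Critical: Harborview 48/336 = 14.3%, St. Luke's 12/201 = 6.0% → Harborview
Overall: Harborview 75/389 = 19.3%, St. Luke's 26/232 = 11.2% → Harborview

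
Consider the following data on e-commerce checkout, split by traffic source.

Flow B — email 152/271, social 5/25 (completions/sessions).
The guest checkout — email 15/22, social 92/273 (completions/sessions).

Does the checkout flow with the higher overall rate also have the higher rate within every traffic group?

No

Email: Flow B 152/271 = 56.1%, the guest checkout 15/22 = 68.2% → the guest checkout
Social: Flow B 5/25 = 20.0%, the guest checkout 92/273 = 33.7% → the guest checkout
Overall: Flow B 157/296 = 53.0%, the guest checkout 107/295 = 36.3% → Flow B
The guest checkout wins each traffic group but Flow B wins overall — the comparison reverses. The guest checkout's sessions skew toward social, which has a lower base rate.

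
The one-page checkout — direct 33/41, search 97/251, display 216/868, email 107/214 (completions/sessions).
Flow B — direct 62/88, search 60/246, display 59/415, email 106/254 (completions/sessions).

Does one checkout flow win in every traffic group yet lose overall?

Direct: the one-page checkout 33/41 = 80.5%, Flow B 62/88 = 70.5% → the one-page checkout
Search: the one-page checkout 97/251 = 38.6%, Flow B 60/246 = 24.4% → the one-page checkout
Display: the one-page checkout 216/868 = 24.9%, Flow B 59/415 = 14.2% → the one-page checkout
Email: the one-page checkout 107/214 = 50.0%, Flow B 106/254 = 41.7% → the one-page checkout
Overall: the one-page checkout 453/1374 = 33.0%, Flow B 287/1003 = 28.6% → the one-page checkout
The one-page checkout wins overall and in every traffic group — no reversal.

No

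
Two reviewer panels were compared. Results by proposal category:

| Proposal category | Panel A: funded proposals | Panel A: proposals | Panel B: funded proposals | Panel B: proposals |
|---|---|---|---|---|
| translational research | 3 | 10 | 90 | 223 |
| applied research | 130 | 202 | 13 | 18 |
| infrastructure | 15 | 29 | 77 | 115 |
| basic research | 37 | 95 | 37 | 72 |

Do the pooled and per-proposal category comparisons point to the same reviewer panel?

Translational research: Panel A 3/10 = 30.0%, Panel B 90/223 = 40.4% → Panel B
Applied research: Panel A 130/202 = 64.4%, Panel B 13/18 = 72.2% → Panel B
Infrastructure: Panel A 15/29 = 51.7%, Panel B 77/115 = 67.0% → Panel B
Basic research: Panel A 37/95 = 38.9%, Panel B 37/72 = 51.4% → Panel B
Overall: Panel A 185/336 = 55.1%, Panel B 217/428 = 50.7% → Panel A
Panel B wins each proposal group but Panel A wins overall — the comparison reverses. Panel B's proposals skew toward translational research, which has a lower base rate.

No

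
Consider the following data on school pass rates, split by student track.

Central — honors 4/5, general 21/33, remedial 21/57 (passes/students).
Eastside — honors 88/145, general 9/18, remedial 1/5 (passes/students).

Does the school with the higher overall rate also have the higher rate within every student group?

Honors: Central 4/5 = 80.0%, Eastside 88/145 = 60.7% → Central
General: Central 21/33 = 63.6%, Eastside 9/18 = 50.0% → Central
Remedial: Central 21/57 = 36.8%, Eastside 1/5 = 20.0% → Central
Overall: Central 46/95 = 48.4%, Eastside 98/168 = 58.3% → Eastside
Central wins each student group but Eastside wins overall — the comparison reverses. Central's students skew toward remedial, which has a lower base rate.

No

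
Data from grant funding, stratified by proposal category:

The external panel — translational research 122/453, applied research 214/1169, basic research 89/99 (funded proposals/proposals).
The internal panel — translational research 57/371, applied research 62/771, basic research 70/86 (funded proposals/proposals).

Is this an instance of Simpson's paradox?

No

Translational research: the external panel 122/453 = 26.9%, the internal panel 57/371 = 15.4% → the external panel
Applied research: the external panel 214/1169 = 18.3%, the internal panel 62/771 = 8.0% → the external panel
Basic research: the external panel 89/99 = 89.9%, the internal panel 70/86 = 81.4% → the external panel
Overall: the external panel 425/1721 = 24.7%, the internal panel 189/1228 = 15.4% → the external panel
The external panel wins overall and in every proposal group — no reversal.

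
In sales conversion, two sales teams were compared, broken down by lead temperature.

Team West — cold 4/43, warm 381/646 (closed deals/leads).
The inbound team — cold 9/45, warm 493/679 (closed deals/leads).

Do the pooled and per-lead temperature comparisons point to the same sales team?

Yes

Cold: Team West 4/43 = 9.3%, the inbound team 9/45 = 20.0% → the inbound team
Warm: Team West 381/646 = 59.0%, the inbound team 493/679 = 72.6% → the inbound team
Overall: Team West 385/689 = 55.9%, the inbound team 502/724 = 69.3% → the inbound team
The inbound team wins overall and in every lead group — no reversal.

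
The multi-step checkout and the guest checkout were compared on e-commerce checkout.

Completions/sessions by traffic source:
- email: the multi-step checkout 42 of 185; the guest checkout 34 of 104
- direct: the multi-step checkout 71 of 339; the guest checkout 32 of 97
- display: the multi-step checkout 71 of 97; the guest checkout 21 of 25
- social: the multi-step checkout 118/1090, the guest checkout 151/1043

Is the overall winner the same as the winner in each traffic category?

Email: the multi-step checkout 42/185 = 22.7%, the guest checkout 34/104 = 32.7% → the guest checkout
Direct: the multi-step checkout 71/339 = 20.9%, the guest checkout 32/97 = 33.0% → the guest checkout
Display: the multi-step checkout 71/97 = 73.2%, the guest checkout 21/25 = 84.0% → the guest checkout
Social: the multi-step checkout 118/1090 = 10.8%, the guest checkout 151/1043 = 14.5% → the guest checkout
Overall: the multi-step checkout 302/1711 = 17.7%, the guest checkout 238/1269 = 18.8% → the guest checkout
The guest checkout wins overall and in every traffic group — no reversal.

Yes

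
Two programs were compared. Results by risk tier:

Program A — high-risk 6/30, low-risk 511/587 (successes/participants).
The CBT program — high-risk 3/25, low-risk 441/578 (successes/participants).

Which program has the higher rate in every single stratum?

Program A

High-risk: Program A 6/30 = 20.0%, the CBT program 3/25 = 12.0% → Program A
Low-risk: Program A 511/587 = 87.1%, the CBT program 441/578 = 76.3% → Program A
Program A has the higher rate in both groups.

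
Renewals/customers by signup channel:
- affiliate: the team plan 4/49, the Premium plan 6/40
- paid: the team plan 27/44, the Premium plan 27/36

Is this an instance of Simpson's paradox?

Affiliate: the team plan 4/49 = 8.2%, the Premium plan 6/40 = 15.0% → the Premium plan
Paid: the team plan 27/44 = 61.4%, the Premium plan 27/36 = 75.0% → the Premium plan
Overall: the team plan 31/93 = 33.3%, the Premium plan 33/76 = 43.4% → the Premium plan
The Premium plan wins overall and in every signup group — no reversal.

No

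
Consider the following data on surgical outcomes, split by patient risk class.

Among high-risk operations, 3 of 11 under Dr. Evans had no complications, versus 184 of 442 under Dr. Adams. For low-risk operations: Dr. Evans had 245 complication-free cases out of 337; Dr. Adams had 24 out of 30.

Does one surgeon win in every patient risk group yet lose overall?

Yes

High-risk: Dr. Evans 3/11 = 27.3%, Dr. Adams 184/442 = 41.6% → Dr. Adams
Low-risk: Dr. Evans 245/337 = 72.7%, Dr. Adams 24/30 = 80.0% → Dr. Adams
Overall: Dr. Evans 248/348 = 71.3%, Dr. Adams 208/472 = 44.1% → Dr. Evans
Dr. Adams wins each patient risk group but Dr. Evans wins overall — the comparison reverses. Dr. Adams's operations skew toward high-risk, which has a lower base rate.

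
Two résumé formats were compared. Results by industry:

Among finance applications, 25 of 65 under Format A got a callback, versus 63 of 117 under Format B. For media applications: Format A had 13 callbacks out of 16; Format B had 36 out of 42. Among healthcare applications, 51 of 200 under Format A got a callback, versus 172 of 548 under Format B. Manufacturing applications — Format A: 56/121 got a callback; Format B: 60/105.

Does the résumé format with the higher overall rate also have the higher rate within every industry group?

Finance: Format A 25/65 = 38.5%, Format B 63/117 = 53.8% → Format B
Media: Format A 13/16 = 81.2%, Format B 36/42 = 85.7% → Format B
Healthcare: Format A 51/200 = 25.5%, Format B 172/548 = 31.4% → Format B
Manufacturing: Format A 56/121 = 46.3%, Format B 60/105 = 57.1% → Format B
Overall: Format A 145/402 = 36.1%, Format B 331/812 = 40.8% → Format B
Format B wins overall and in every industry group — no reversal.

Yes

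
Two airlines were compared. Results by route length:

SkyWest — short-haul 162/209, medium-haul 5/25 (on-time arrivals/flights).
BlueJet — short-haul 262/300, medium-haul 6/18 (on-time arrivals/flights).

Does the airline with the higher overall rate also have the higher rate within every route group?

Yes

Short-haul: SkyWest 162/209 = 77.5%, BlueJet 262/300 = 87.3% → BlueJet
Medium-haul: SkyWest 5/25 = 20.0%, BlueJet 6/18 = 33.3% → BlueJet
Overall: SkyWest 167/234 = 71.4%, BlueJet 268/318 = 84.3% → BlueJet
BlueJet wins overall and in every route group — no reversal.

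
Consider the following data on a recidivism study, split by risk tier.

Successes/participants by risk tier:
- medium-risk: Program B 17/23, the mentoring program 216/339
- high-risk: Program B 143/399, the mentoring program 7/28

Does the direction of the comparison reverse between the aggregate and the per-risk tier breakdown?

Medium-risk: Program B 17/23 = 73.9%, the mentoring program 216/339 = 63.7% → Program B
High-risk: Program B 143/399 = 35.8%, the mentoring program 7/28 = 25.0% → Program B
Overall: Program B 160/422 = 37.9%, the mentoring program 223/367 = 60.8% → the mentoring program
Program B wins each risk group but the mentoring program wins overall — the comparison reverses. Program B's participants skew toward high-risk, which has a lower base rate.

Yes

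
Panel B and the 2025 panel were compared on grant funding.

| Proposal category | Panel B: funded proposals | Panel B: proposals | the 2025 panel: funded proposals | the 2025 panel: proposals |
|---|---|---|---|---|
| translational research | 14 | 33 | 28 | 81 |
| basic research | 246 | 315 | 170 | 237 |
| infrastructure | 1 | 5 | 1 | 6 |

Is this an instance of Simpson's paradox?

Translational research: Panel B 14/33 = 42.4%, the 2025 panel 28/81 = 34.6% → Panel B
Basic research: Panel B 246/315 = 78.1%, the 2025 panel 170/237 = 71.7% → Panel B
Infrastructure: Panel B 1/5 = 20.0%, the 2025 panel 1/6 = 16.7% → Panel B
Overall: Panel B 261/353 = 73.9%, the 2025 panel 199/324 = 61.4% → Panel B
Panel B wins overall and in every proposal group — no reversal.

No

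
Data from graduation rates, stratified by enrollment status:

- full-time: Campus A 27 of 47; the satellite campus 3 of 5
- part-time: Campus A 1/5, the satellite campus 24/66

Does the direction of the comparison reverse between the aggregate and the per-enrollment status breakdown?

Yes

Full-time: Campus A 27/47 = 57.4%, the satellite campus 3/5 = 60.0% → the satellite campus
Part-time: Campus A 1/5 = 20.0%, the satellite campus 24/66 = 36.4% → the satellite campus
Overall: Campus A 28/52 = 53.8%, the satellite campus 27/71 = 38.0% → Campus A
The satellite campus wins each enrollment group but Campus A wins overall — the comparison reverses. The satellite campus's students skew toward part-time, which has a lower base rate.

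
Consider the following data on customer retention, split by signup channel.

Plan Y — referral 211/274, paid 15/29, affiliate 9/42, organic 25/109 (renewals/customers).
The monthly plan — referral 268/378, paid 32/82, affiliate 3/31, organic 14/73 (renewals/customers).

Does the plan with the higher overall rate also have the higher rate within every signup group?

Yes

Referral: Plan Y 211/274 = 77.0%, the monthly plan 268/378 = 70.9% → Plan Y
Paid: Plan Y 15/29 = 51.7%, the monthly plan 32/82 = 39.0% → Plan Y
Affiliate: Plan Y 9/42 = 21.4%, the monthly plan 3/31 = 9.7% → Plan Y
Organic: Plan Y 25/109 = 22.9%, the monthly plan 14/73 = 19.2% → Plan Y
Overall: Plan Y 260/454 = 57.3%, the monthly plan 317/564 = 56.2% → Plan Y
Plan Y wins overall and in every signup group — no reversal.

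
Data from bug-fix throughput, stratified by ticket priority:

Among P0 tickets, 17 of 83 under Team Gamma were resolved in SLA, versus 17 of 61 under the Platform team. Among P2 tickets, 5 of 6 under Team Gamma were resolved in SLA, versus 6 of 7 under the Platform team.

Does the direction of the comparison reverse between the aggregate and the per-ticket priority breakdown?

No

P0: Team Gamma 17/83 = 20.5%, the Platform team 17/61 = 27.9% → the Platform team
P2: Team Gamma 5/6 = 83.3%, the Platform team 6/7 = 85.7% → the Platform team
Overall: Team Gamma 22/89 = 24.7%, the Platform team 23/68 = 33.8% → the Platform team
The Platform team wins overall and in every ticket group — no reversal.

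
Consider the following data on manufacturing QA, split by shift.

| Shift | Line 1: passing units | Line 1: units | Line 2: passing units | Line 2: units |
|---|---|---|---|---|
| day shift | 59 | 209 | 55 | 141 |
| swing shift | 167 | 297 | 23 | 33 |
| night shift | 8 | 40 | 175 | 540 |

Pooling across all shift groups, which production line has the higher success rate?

Line 1

Day shift: Line 1 59/209 = 28.2%, Line 2 55/141 = 39.0% → Line 2
Swing shift: Line 1 167/297 = 56.2%, Line 2 23/33 = 69.7% → Line 2
Night shift: Line 1 8/40 = 20.0%, Line 2 175/540 = 32.4% → Line 2
Overall: Line 1 234/546 = 42.9%, Line 2 253/714 = 35.4% → Line 1
(Line 2 wins every shift group but Line 1 wins overall — Line 2's units skew toward the low-rate night shift group.)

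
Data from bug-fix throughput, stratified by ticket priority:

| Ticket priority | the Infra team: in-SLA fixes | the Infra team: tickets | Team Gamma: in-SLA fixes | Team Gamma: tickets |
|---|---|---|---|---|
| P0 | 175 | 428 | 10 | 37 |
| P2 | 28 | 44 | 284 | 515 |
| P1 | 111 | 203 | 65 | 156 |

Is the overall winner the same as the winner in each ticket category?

No

P0: the Infra team 175/428 = 40.9%, Team Gamma 10/37 = 27.0% → the Infra team
P2: the Infra team 28/44 = 63.6%, Team Gamma 284/515 = 55.1% → the Infra team
P1: the Infra team 111/203 = 54.7%, Team Gamma 65/156 = 41.7% → the Infra team
Overall: the Infra team 314/675 = 46.5%, Team Gamma 359/708 = 50.7% → Team Gamma
The Infra team wins each ticket group but Team Gamma wins overall — the comparison reverses. The Infra team's tickets skew toward P0, which has a lower base rate.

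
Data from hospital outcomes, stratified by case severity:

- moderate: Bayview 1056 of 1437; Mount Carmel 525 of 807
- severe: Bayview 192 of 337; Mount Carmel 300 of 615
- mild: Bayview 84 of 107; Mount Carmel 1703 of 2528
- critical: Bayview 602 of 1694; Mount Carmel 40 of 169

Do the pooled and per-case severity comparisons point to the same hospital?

No

Moderate: Bayview 1056/1437 = 73.5%, Mount Carmel 525/807 = 65.1% → Bayview
Severe: Bayview 192/337 = 57.0%, Mount Carmel 300/615 = 48.8% → Bayview
Mild: Bayview 84/107 = 78.5%, Mount Carmel 1703/2528 = 67.4% → Bayview
Critical: Bayview 602/1694 = 35.5%, Mount Carmel 40/169 = 23.7% → Bayview
Overall: Bayview 1934/3575 = 54.1%, Mount Carmel 2568/4119 = 62.3% → Mount Carmel
Bayview wins each case group but Mount Carmel wins overall — the comparison reverses. Bayview's patients skew toward critical, which has a lower base rate.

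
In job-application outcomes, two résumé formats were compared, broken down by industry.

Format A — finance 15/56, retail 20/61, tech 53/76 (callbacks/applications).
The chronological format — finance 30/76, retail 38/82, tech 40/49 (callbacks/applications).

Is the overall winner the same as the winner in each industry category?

Yes

Finance: Format A 15/56 = 26.8%, the chronological format 30/76 = 39.5% → the chronological format
Retail: Format A 20/61 = 32.8%, the chronological format 38/82 = 46.3% → the chronological format
Tech: Format A 53/76 = 69.7%, the chronological format 40/49 = 81.6% → the chronological format
Overall: Format A 88/193 = 45.6%, the chronological format 108/207 = 52.2% → the chronological format
The chronological format wins overall and in every industry group — no reversal.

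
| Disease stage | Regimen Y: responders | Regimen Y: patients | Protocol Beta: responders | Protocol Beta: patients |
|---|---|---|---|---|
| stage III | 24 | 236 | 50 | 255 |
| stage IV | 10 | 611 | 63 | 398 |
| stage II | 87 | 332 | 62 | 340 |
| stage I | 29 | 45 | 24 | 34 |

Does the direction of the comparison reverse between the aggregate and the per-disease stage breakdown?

Stage III: Regimen Y 24/236 = 10.2%, Protocol Beta 50/255 = 19.6% → Protocol Beta
Stage IV: Regimen Y 10/611 = 1.6%, Protocol Beta 63/398 = 15.8% → Protocol Beta
Stage II: Regimen Y 87/332 = 26.2%, Protocol Beta 62/340 = 18.2% → Regimen Y
Stage I: Regimen Y 29/45 = 64.4%, Protocol Beta 24/34 = 70.6% → Protocol Beta
Overall: Regimen Y 150/1224 = 12.3%, Protocol Beta 199/1027 = 19.4% → Protocol Beta
Neither sweeps: Regimen Y wins 1 of 4 groups, Protocol Beta wins 3. Protocol Beta wins overall but not every group — no Simpson reversal.

No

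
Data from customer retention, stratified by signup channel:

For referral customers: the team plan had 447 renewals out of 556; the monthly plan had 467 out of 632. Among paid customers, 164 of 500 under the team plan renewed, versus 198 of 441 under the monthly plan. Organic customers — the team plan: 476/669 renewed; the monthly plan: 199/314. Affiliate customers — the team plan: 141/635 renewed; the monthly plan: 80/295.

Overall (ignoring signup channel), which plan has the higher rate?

Referral: the team plan 447/556 = 80.4%, the monthly plan 467/632 = 73.9% → the team plan
Paid: the team plan 164/500 = 32.8%, the monthly plan 198/441 = 44.9% → the monthly plan
Organic: the team plan 476/669 = 71.2%, the monthly plan 199/314 = 63.4% → the team plan
Affiliate: the team plan 141/635 = 22.2%, the monthly plan 80/295 = 27.1% → the monthly plan
Overall: the team plan 1228/2360 = 52.0%, the monthly plan 944/1682 = 56.1% → the monthly plan
(Neither sweeps every signup group, but the monthly plan has the higher pooled rate.)

the monthly plan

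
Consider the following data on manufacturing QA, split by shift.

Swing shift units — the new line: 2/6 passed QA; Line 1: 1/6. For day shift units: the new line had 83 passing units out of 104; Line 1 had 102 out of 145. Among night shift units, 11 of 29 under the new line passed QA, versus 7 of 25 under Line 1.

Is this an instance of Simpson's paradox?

Swing shift: the new line 2/6 = 33.3%, Line 1 1/6 = 16.7% → the new line
Day shift: the new line 83/104 = 79.8%, Line 1 102/145 = 70.3% → the new line
Night shift: the new line 11/29 = 37.9%, Line 1 7/25 = 28.0% → the new line
Overall: the new line 96/139 = 69.1%, Line 1 110/176 = 62.5% → the new line
The new line wins overall and in every shift group — no reversal.

No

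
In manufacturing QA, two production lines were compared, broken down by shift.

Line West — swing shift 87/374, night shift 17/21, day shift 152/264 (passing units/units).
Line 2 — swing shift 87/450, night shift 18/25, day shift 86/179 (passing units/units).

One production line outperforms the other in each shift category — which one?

Swing shift: Line West 87/374 = 23.3%, Line 2 87/450 = 19.3% → Line West
Night shift: Line West 17/21 = 81.0%, Line 2 18/25 = 72.0% → Line West
Day shift: Line West 152/264 = 57.6%, Line 2 86/179 = 48.0% → Line West
Line West has the higher rate in all 3 groups.

Line West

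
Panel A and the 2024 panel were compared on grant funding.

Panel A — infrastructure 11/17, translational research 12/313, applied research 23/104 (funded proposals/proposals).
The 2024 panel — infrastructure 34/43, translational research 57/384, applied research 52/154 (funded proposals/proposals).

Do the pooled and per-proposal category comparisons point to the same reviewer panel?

Yes

Infrastructure: Panel A 11/17 = 64.7%, the 2024 panel 34/43 = 79.1% → the 2024 panel
Translational research: Panel A 12/313 = 3.8%, the 2024 panel 57/384 = 14.8% → the 2024 panel
Applied research: Panel A 23/104 = 22.1%, the 2024 panel 52/154 = 33.8% → the 2024 panel
Overall: Panel A 46/434 = 10.6%, the 2024 panel 143/581 = 24.6% → the 2024 panel
The 2024 panel wins overall and in every proposal group — no reversal.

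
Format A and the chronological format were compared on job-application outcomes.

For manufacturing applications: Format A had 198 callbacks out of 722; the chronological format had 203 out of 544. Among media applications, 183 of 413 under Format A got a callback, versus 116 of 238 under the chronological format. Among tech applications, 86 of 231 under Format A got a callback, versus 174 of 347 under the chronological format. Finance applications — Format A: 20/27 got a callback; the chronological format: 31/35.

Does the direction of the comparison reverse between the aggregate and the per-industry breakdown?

Manufacturing: Format A 198/722 = 27.4%, the chronological format 203/544 = 37.3% → the chronological format
Media: Format A 183/413 = 44.3%, the chronological format 116/238 = 48.7% → the chronological format
Tech: Format A 86/231 = 37.2%, the chronological format 174/347 = 50.1% → the chronological format
Finance: Format A 20/27 = 74.1%, the chronological format 31/35 = 88.6% → the chronological format
Overall: Format A 487/1393 = 35.0%, the chronological format 524/1164 = 45.0% → the chronological format
The chronological format wins overall and in every industry group — no reversal.

No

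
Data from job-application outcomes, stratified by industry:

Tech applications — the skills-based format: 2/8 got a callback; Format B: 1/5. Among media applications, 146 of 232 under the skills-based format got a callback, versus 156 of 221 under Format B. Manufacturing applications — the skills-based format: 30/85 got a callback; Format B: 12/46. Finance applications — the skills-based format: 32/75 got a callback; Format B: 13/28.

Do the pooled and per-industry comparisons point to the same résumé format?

Tech: the skills-based format 2/8 = 25.0%, Format B 1/5 = 20.0% → the skills-based format
Media: the skills-based format 146/232 = 62.9%, Format B 156/221 = 70.6% → Format B
Manufacturing: the skills-based format 30/85 = 35.3%, Format B 12/46 = 26.1% → the skills-based format
Finance: the skills-based format 32/75 = 42.7%, Format B 13/28 = 46.4% → Format B
Overall: the skills-based format 210/400 = 52.5%, Format B 182/300 = 60.7% → Format B
Neither sweeps: the skills-based format wins 2 of 4 groups, Format B wins 2. Format B wins overall but not every group — no Simpson reversal.

No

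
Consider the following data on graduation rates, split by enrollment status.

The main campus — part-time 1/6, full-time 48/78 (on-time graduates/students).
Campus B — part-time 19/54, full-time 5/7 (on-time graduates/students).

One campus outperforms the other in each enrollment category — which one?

Part-time: the main campus 1/6 = 16.7%, Campus B 19/54 = 35.2% → Campus B
Full-time: the main campus 48/78 = 61.5%, Campus B 5/7 = 71.4% → Campus B
Campus B has the higher rate in both groups.

Campus B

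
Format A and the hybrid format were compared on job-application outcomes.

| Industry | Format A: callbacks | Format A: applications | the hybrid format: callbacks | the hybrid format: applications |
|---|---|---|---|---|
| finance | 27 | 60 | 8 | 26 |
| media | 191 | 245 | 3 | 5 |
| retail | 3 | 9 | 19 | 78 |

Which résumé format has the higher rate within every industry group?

Finance: Format A 27/60 = 45.0%, the hybrid format 8/26 = 30.8% → Format A
Media: Format A 191/245 = 78.0%, the hybrid format 3/5 = 60.0% → Format A
Retail: Format A 3/9 = 33.3%, the hybrid format 19/78 = 24.4% → Format A
Format A has the higher rate in all 3 groups.

Format A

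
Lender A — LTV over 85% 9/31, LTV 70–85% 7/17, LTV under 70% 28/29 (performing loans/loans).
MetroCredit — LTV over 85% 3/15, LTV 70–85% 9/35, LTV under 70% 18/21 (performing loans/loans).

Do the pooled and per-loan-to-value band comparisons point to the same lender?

Yes

LTV over 85%: Lender A 9/31 = 29.0%, MetroCredit 3/15 = 20.0% → Lender A
LTV 70–85%: Lender A 7/17 = 41.2%, MetroCredit 9/35 = 25.7% → Lender A
LTV under 70%: Lender A 28/29 = 96.6%, MetroCredit 18/21 = 85.7% → Lender A
Overall: Lender A 44/77 = 57.1%, MetroCredit 30/71 = 42.3% → Lender A
Lender A wins overall and in every loan-to-value group — no reversal.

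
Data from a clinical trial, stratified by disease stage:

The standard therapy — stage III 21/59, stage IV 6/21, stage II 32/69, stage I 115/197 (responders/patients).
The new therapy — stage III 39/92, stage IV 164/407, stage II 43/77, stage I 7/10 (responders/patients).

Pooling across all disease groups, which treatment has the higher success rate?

the standard therapy

Stage III: the standard therapy 21/59 = 35.6%, the new therapy 39/92 = 42.4% → the new therapy
Stage IV: the standard therapy 6/21 = 28.6%, the new therapy 164/407 = 40.3% → the new therapy
Stage II: the standard therapy 32/69 = 46.4%, the new therapy 43/77 = 55.8% → the new therapy
Stage I: the standard therapy 115/197 = 58.4%, the new therapy 7/10 = 70.0% → the new therapy
Overall: the standard therapy 174/346 = 50.3%, the new therapy 253/586 = 43.2% → the standard therapy
(The new therapy wins every disease group but the standard therapy wins overall — the new therapy's patients skew toward the low-rate stage IV group.)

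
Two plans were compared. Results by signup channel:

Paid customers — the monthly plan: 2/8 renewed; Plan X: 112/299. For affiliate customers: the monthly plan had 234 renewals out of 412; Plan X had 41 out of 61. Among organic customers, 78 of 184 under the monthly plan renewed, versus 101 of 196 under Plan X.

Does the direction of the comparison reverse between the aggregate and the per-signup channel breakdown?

Yes

Paid: the monthly plan 2/8 = 25.0%, Plan X 112/299 = 37.5% → Plan X
Affiliate: the monthly plan 234/412 = 56.8%, Plan X 41/61 = 67.2% → Plan X
Organic: the monthly plan 78/184 = 42.4%, Plan X 101/196 = 51.5% → Plan X
Overall: the monthly plan 314/604 = 52.0%, Plan X 254/556 = 45.7% → the monthly plan
Plan X wins each signup group but the monthly plan wins overall — the comparison reverses. Plan X's customers skew toward paid, which has a lower base rate.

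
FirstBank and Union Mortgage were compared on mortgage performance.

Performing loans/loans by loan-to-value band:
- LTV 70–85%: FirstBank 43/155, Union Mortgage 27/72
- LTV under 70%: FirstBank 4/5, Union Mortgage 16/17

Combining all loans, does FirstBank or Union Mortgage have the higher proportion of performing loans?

Union Mortgage

LTV 70–85%: FirstBank 43/155 = 27.7%, Union Mortgage 27/72 = 37.5% → Union Mortgage
LTV under 70%: FirstBank 4/5 = 80.0%, Union Mortgage 16/17 = 94.1% → Union Mortgage
Overall: FirstBank 47/160 = 29.4%, Union Mortgage 43/89 = 48.3% → Union Mortgage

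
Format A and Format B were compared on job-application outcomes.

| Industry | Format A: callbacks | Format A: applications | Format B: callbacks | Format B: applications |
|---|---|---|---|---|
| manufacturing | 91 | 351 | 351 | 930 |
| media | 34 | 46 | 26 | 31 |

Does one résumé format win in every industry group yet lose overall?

Manufacturing: Format A 91/351 = 25.9%, Format B 351/930 = 37.7% → Format B
Media: Format A 34/46 = 73.9%, Format B 26/31 = 83.9% → Format B
Overall: Format A 125/397 = 31.5%, Format B 377/961 = 39.2% → Format B
Format B wins overall and in every industry group — no reversal.

No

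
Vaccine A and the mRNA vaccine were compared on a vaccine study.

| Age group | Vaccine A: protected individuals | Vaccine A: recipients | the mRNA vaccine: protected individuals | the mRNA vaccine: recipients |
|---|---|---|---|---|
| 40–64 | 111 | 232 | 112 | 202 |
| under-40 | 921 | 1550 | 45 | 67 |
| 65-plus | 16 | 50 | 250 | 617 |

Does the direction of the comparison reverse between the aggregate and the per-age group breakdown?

40–64: Vaccine A 111/232 = 47.8%, the mRNA vaccine 112/202 = 55.4% → the mRNA vaccine
Under-40: Vaccine A 921/1550 = 59.4%, the mRNA vaccine 45/67 = 67.2% → the mRNA vaccine
65-plus: Vaccine A 16/50 = 32.0%, the mRNA vaccine 250/617 = 40.5% → the mRNA vaccine
Overall: Vaccine A 1048/1832 = 57.2%, the mRNA vaccine 407/886 = 45.9% → Vaccine A
The mRNA vaccine wins each age group but Vaccine A wins overall — the comparison reverses. The mRNA vaccine's recipients skew toward 65-plus, which has a lower base rate.

Yes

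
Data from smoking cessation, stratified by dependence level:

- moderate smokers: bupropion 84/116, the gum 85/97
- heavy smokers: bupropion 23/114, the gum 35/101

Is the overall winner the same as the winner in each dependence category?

Moderate smokers: bupropion 84/116 = 72.4%, the gum 85/97 = 87.6% → the gum
Heavy smokers: bupropion 23/114 = 20.2%, the gum 35/101 = 34.7% → the gum
Overall: bupropion 107/230 = 46.5%, the gum 120/198 = 60.6% → the gum
The gum wins overall and in every dependence group — no reversal.

Yes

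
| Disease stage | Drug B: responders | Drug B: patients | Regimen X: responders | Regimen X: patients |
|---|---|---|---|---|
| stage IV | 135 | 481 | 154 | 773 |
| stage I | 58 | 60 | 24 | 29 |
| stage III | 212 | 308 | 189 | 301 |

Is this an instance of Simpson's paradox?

Stage IV: Drug B 135/481 = 28.1%, Regimen X 154/773 = 19.9% → Drug B
Stage I: Drug B 58/60 = 96.7%, Regimen X 24/29 = 82.8% → Drug B
Stage III: Drug B 212/308 = 68.8%, Regimen X 189/301 = 62.8% → Drug B
Overall: Drug B 405/849 = 47.7%, Regimen X 367/1103 = 33.3% → Drug B
Drug B wins overall and in every disease group — no reversal.

No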